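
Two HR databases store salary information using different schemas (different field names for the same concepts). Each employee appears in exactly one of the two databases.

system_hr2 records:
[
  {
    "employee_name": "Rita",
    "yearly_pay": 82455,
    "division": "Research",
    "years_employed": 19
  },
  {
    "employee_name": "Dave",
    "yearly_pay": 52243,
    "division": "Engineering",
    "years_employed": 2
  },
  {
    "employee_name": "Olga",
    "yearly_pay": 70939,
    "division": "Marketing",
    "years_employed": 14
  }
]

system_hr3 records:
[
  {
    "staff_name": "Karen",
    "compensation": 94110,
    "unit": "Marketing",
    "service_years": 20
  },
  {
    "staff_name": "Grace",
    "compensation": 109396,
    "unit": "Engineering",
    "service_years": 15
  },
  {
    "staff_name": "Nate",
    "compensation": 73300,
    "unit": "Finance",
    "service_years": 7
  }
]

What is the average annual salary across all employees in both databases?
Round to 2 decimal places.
80407.17

Schema mapping: "yearly_pay" (system_hr2) = "compensation" (system_hr3) = annual salary

All salaries: [82455, 52243, 70939, 94110, 109396, 73300]
Sum: 482443
Count: 6
Average: 482443 / 6 = 80407.17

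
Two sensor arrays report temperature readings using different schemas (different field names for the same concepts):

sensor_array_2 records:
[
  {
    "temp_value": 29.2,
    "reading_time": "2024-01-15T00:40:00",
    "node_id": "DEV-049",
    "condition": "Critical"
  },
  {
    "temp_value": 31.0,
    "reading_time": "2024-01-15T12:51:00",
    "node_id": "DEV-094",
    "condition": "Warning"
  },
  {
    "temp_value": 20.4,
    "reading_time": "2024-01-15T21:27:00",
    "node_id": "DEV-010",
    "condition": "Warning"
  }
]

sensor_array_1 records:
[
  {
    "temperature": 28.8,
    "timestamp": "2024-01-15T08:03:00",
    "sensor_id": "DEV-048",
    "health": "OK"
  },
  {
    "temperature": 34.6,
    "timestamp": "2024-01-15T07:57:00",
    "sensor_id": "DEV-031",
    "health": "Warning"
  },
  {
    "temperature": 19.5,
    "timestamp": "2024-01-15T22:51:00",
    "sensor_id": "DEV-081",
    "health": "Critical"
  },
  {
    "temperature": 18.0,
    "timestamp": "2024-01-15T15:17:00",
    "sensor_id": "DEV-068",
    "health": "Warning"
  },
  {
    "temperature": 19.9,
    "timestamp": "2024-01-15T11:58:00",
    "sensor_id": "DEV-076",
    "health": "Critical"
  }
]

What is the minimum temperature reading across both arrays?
18.0

Schema mapping: "temp_value" (sensor_array_2) = "temperature" (sensor_array_1) = temperature reading

Minimum in sensor_array_2: 20.4
Minimum in sensor_array_1: 18.0

Overall minimum: min(20.4, 18.0) = 18.0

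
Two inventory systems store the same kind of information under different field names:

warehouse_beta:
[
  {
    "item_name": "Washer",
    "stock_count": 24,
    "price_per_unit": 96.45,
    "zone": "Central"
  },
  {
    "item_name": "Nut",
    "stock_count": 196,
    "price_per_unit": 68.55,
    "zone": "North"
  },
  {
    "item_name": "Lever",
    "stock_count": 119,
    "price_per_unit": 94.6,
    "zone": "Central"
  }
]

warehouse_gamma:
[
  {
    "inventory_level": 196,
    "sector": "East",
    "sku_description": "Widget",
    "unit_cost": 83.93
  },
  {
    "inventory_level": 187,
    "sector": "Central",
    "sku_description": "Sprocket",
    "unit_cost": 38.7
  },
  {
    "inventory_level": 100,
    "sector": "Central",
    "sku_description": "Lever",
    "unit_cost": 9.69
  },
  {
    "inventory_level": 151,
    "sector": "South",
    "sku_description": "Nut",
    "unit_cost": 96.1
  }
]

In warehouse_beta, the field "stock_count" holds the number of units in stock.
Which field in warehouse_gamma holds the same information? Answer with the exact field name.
inventory_level

In warehouse_beta, "stock_count" holds the number of units in stock.
The fields in warehouse_gamma are: "inventory_level", "sector", "sku_description", "unit_cost".
"inventory_level" is the match: the name refers to the same concept and its values are whole-number counts (e.g. 196, 187).
The other fields ("sector", "sku_description", "unit_cost") hold different kinds of data.

So "stock_count" in warehouse_beta corresponds to "inventory_level" in warehouse_gamma.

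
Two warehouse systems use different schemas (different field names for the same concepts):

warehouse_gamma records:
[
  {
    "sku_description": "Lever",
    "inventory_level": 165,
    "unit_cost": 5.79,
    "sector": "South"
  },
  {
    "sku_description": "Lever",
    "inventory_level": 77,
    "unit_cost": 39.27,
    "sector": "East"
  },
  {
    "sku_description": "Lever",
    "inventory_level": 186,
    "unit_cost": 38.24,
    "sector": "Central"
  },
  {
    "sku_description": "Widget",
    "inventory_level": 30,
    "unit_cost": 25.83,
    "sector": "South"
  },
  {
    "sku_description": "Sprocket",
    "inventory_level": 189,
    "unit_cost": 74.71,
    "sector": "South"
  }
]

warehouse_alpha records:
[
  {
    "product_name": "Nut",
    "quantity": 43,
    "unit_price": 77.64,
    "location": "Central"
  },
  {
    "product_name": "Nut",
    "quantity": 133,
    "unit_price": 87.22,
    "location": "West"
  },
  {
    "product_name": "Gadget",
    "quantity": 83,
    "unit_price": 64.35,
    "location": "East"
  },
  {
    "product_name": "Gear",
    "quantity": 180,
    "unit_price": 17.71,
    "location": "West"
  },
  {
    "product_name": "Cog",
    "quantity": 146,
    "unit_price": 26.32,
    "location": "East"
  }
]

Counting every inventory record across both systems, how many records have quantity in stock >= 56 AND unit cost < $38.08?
3

Schema mappings:
- "inventory_level" (warehouse_gamma) = "quantity" (warehouse_alpha) = quantity
- "unit_cost" (warehouse_gamma) = "unit_price" (warehouse_alpha) = unit cost

Records meeting both conditions in warehouse_gamma: 1
Records meeting both conditions in warehouse_alpha: 2

Total: 1 + 2 = 3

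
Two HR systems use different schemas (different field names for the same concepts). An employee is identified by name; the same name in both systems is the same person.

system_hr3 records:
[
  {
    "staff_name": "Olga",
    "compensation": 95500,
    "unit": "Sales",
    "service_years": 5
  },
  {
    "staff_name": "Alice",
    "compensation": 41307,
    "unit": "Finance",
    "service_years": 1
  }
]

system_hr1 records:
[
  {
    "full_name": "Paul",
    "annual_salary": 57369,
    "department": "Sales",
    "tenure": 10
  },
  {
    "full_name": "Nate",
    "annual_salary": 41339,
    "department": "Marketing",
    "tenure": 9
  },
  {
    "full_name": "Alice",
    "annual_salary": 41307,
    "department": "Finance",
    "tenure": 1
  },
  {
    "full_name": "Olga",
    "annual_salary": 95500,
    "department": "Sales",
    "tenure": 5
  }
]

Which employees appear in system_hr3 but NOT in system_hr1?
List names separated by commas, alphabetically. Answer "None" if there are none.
None

Schema mapping: "staff_name" (system_hr3) = "full_name" (system_hr1) = employee name

Names in system_hr3: ['Alice', 'Olga']
Names in system_hr1: ['Alice', 'Nate', 'Olga', 'Paul']

In system_hr3 but not system_hr1: None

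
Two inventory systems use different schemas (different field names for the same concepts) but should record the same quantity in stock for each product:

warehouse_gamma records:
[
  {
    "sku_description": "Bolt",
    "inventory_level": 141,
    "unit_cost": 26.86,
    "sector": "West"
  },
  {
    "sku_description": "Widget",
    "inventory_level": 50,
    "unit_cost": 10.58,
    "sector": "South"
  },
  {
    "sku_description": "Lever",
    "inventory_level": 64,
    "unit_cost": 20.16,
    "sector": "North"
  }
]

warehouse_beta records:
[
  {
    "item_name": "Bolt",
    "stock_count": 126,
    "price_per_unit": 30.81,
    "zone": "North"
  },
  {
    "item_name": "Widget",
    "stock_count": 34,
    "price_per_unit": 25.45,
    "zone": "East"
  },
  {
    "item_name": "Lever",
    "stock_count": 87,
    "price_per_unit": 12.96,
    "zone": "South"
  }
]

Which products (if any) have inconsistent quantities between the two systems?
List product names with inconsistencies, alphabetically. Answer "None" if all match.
Bolt, Lever, Widget

Schema mappings:
- "sku_description" (warehouse_gamma) = "item_name" (warehouse_beta) = product name
- "inventory_level" (warehouse_gamma) = "stock_count" (warehouse_beta) = quantity

Comparison:
  Bolt: 141 vs 126 - MISMATCH
  Widget: 50 vs 34 - MISMATCH
  Lever: 64 vs 87 - MISMATCH

Products with inconsistencies: Bolt, Lever, Widget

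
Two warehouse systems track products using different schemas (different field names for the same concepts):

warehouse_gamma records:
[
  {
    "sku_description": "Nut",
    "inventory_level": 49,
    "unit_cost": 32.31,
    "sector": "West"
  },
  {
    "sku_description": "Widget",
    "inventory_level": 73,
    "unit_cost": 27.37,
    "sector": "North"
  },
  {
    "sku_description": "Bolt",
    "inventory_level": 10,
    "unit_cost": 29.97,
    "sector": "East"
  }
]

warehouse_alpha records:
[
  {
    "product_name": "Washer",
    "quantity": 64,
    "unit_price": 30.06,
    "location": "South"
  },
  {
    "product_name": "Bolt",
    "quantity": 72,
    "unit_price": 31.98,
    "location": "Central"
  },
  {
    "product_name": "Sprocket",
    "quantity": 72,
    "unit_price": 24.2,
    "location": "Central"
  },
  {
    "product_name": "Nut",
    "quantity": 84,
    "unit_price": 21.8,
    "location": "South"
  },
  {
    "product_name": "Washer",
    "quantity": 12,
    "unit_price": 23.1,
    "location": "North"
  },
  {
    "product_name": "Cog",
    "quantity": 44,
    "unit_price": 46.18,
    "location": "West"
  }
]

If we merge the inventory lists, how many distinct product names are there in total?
6

Schema mapping: "sku_description" (warehouse_gamma) = "product_name" (warehouse_alpha) = product name

Products in warehouse_gamma: ['Bolt', 'Nut', 'Widget']
Products in warehouse_alpha: ['Bolt', 'Cog', 'Nut', 'Sprocket', 'Washer']

Union (unique products): ['Bolt', 'Cog', 'Nut', 'Sprocket', 'Washer', 'Widget']
Count: 6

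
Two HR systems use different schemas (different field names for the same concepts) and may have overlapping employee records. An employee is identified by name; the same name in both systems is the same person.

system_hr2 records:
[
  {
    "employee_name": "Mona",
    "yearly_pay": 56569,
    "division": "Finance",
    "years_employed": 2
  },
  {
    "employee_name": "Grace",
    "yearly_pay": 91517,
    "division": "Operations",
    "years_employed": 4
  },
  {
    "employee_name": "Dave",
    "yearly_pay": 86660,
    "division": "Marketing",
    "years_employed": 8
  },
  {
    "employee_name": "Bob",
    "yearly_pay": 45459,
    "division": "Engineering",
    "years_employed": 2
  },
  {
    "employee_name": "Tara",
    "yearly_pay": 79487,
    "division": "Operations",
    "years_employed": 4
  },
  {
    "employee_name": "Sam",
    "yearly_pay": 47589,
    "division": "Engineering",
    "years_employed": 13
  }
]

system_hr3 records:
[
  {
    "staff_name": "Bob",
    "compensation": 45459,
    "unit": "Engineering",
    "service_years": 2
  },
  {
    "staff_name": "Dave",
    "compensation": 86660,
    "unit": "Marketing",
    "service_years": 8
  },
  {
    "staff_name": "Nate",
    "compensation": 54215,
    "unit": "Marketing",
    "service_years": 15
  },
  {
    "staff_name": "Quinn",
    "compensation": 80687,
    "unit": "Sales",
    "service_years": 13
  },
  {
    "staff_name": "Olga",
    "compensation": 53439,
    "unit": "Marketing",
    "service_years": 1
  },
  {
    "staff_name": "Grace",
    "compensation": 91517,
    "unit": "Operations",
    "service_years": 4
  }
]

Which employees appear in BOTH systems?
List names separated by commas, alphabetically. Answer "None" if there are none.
Bob, Dave, Grace

Schema mapping: "employee_name" (system_hr2) = "staff_name" (system_hr3) = employee name

Names in system_hr2: ['Bob', 'Dave', 'Grace', 'Mona', 'Sam', 'Tara']
Names in system_hr3: ['Bob', 'Dave', 'Grace', 'Nate', 'Olga', 'Quinn']

Intersection: ['Bob', 'Dave', 'Grace']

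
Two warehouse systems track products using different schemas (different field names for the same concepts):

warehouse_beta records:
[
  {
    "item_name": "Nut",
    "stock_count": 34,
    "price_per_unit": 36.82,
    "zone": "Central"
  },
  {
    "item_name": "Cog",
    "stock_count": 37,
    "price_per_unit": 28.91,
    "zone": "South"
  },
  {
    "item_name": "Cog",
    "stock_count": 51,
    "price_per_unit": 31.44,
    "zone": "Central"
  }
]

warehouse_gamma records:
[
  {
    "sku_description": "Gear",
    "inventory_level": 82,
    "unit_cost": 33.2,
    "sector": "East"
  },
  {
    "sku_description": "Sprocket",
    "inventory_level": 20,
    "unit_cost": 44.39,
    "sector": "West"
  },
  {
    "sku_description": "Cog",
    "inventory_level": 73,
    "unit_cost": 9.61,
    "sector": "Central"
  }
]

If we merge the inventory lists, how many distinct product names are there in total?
4

Schema mapping: "item_name" (warehouse_beta) = "sku_description" (warehouse_gamma) = product name

Products in warehouse_beta: ['Cog', 'Nut']
Products in warehouse_gamma: ['Cog', 'Gear', 'Sprocket']

Union (unique products): ['Cog', 'Gear', 'Nut', 'Sprocket']
Count: 4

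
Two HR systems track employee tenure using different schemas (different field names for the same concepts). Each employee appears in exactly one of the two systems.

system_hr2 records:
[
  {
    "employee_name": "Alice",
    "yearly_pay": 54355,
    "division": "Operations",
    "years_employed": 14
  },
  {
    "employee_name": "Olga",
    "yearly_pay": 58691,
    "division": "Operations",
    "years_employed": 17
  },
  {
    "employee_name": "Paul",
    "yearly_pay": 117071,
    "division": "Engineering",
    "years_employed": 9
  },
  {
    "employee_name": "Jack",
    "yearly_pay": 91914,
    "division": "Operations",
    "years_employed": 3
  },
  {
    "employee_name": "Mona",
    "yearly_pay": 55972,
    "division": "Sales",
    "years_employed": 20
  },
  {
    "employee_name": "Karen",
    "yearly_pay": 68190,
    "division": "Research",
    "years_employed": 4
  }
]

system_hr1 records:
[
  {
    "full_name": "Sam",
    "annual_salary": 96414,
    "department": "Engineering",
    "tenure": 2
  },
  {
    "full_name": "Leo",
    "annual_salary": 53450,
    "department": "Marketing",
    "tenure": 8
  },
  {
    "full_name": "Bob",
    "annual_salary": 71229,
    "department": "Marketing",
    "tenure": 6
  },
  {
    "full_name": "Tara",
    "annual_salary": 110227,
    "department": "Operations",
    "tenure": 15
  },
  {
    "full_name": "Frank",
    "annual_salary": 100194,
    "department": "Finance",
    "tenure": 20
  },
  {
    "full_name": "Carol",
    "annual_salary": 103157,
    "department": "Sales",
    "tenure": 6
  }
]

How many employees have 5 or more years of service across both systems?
9

Reconcile schemas: "years_employed" (system_hr2) = "tenure" (system_hr1) = years of service

From system_hr2: 4 employees with >= 5 years
From system_hr1: 5 employees with >= 5 years

Total: 4 + 5 = 9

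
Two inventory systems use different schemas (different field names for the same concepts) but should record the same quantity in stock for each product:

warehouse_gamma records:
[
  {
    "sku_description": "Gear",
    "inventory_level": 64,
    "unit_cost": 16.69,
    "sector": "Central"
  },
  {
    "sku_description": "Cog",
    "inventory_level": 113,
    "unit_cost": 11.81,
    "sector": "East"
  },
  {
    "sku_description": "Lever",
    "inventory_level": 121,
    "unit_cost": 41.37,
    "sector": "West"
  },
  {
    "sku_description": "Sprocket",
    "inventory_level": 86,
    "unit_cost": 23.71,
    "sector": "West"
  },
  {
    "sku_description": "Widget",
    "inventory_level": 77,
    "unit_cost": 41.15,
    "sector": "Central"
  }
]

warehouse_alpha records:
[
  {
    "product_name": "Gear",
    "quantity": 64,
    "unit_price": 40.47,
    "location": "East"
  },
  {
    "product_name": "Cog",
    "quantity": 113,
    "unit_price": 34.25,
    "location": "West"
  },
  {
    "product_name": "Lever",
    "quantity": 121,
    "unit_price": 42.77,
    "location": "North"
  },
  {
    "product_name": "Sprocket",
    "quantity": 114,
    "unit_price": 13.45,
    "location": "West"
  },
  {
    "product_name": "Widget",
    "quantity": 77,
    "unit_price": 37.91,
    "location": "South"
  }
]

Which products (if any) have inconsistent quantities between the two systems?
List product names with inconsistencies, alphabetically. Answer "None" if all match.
Sprocket

Schema mappings:
- "sku_description" (warehouse_gamma) = "product_name" (warehouse_alpha) = product name
- "inventory_level" (warehouse_gamma) = "quantity" (warehouse_alpha) = quantity

Comparison:
  Gear: 64 vs 64 - MATCH
  Cog: 113 vs 113 - MATCH
  Lever: 121 vs 121 - MATCH
  Sprocket: 86 vs 114 - MISMATCH
  Widget: 77 vs 77 - MATCH

Products with inconsistencies: Sprocket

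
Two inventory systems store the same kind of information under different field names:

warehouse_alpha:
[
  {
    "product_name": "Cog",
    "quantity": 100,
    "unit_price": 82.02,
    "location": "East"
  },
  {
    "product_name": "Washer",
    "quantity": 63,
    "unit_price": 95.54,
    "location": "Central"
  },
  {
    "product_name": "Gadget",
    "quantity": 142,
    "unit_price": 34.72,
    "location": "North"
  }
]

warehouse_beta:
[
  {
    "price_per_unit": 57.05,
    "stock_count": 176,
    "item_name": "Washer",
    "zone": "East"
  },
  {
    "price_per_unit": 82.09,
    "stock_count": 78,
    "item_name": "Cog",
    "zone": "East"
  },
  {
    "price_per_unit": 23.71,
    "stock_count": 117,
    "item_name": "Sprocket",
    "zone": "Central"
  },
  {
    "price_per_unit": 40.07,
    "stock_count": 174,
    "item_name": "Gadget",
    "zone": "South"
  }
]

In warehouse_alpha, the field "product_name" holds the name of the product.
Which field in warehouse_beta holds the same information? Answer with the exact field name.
item_name

In warehouse_alpha, "product_name" holds the name of the product.
The fields in warehouse_beta are: "price_per_unit", "stock_count", "item_name", "zone".
"item_name" is the match: the name refers to the same concept and its values are product-name strings (e.g. 'Cog', 'Gadget').
The other fields ("price_per_unit", "stock_count", "zone") hold different kinds of data.

So "product_name" in warehouse_alpha corresponds to "item_name" in warehouse_beta.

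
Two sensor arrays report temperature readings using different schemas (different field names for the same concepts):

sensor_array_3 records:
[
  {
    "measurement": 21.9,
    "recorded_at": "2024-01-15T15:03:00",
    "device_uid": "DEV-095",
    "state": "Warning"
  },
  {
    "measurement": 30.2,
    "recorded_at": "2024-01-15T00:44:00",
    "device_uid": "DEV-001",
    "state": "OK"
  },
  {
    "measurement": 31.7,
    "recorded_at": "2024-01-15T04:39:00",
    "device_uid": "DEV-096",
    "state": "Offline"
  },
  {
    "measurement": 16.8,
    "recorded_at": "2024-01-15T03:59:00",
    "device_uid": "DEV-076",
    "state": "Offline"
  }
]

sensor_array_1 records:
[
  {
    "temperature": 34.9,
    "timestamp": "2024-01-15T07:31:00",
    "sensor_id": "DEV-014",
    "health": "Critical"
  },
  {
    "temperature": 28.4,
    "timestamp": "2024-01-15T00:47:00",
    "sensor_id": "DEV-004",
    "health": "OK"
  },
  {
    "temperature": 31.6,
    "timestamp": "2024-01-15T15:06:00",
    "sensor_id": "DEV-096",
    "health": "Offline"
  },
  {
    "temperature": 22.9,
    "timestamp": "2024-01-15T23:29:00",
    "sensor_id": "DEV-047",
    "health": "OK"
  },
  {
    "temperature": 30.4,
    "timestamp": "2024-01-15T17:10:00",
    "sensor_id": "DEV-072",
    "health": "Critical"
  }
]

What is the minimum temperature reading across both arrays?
16.8

Schema mapping: "measurement" (sensor_array_3) = "temperature" (sensor_array_1) = temperature reading

Minimum in sensor_array_3: 16.8
Minimum in sensor_array_1: 22.9

Overall minimum: min(16.8, 22.9) = 16.8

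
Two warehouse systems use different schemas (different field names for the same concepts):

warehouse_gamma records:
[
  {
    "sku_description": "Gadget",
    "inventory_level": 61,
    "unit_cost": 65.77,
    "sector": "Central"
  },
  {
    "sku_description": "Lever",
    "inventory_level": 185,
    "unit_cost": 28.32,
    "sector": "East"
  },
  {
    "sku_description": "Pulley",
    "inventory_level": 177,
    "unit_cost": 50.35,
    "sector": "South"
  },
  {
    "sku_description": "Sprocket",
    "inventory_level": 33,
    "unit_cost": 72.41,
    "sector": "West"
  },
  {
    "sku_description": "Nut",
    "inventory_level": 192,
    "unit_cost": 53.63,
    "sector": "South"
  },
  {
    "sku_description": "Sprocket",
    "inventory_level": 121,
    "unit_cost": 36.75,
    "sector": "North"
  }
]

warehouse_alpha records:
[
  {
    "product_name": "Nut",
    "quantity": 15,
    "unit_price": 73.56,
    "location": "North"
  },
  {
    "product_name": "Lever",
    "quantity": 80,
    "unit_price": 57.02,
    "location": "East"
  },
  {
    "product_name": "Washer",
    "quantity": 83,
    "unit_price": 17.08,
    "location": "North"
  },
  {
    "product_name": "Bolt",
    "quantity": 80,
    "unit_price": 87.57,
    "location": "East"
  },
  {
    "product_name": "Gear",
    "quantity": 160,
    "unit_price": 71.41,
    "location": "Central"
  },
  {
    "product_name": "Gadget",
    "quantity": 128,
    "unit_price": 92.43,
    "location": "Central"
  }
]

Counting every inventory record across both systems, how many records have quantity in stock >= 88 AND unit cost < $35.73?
1

Schema mappings:
- "inventory_level" (warehouse_gamma) = "quantity" (warehouse_alpha) = quantity
- "unit_cost" (warehouse_gamma) = "unit_price" (warehouse_alpha) = unit cost

Records meeting both conditions in warehouse_gamma: 1
Records meeting both conditions in warehouse_alpha: 0

Total: 1 + 0 = 1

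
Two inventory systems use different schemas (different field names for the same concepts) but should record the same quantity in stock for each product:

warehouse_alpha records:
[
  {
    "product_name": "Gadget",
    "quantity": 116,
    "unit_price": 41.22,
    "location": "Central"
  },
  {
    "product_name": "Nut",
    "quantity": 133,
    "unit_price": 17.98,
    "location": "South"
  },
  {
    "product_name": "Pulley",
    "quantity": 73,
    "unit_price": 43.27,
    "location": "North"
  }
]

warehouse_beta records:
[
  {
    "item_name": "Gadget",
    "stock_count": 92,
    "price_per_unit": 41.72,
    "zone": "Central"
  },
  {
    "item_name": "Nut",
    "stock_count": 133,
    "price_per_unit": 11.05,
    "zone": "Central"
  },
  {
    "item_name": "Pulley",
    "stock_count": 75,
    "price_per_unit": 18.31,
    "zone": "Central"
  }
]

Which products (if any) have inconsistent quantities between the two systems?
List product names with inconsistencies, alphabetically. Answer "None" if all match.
Gadget, Pulley

Schema mappings:
- "product_name" (warehouse_alpha) = "item_name" (warehouse_beta) = product name
- "quantity" (warehouse_alpha) = "stock_count" (warehouse_beta) = quantity

Comparison:
  Gadget: 116 vs 92 - MISMATCH
  Nut: 133 vs 133 - MATCH
  Pulley: 73 vs 75 - MISMATCH

Products with inconsistencies: Gadget, Pulley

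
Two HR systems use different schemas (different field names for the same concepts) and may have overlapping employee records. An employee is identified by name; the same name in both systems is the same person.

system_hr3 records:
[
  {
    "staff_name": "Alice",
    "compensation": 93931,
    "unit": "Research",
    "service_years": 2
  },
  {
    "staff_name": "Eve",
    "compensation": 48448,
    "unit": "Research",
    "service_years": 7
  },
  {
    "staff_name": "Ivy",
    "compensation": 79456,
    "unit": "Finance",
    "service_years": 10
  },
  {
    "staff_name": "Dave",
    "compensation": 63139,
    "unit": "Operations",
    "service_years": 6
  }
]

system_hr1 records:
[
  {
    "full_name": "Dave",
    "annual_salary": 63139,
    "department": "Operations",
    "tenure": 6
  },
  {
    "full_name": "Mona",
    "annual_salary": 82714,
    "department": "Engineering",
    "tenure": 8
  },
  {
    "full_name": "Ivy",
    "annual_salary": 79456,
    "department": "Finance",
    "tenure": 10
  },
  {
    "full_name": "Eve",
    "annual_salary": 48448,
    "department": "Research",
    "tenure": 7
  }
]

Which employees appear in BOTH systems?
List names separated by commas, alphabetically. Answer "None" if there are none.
Dave, Eve, Ivy

Schema mapping: "staff_name" (system_hr3) = "full_name" (system_hr1) = employee name

Names in system_hr3: ['Alice', 'Dave', 'Eve', 'Ivy']
Names in system_hr1: ['Dave', 'Eve', 'Ivy', 'Mona']

Intersection: ['Dave', 'Eve', 'Ivy']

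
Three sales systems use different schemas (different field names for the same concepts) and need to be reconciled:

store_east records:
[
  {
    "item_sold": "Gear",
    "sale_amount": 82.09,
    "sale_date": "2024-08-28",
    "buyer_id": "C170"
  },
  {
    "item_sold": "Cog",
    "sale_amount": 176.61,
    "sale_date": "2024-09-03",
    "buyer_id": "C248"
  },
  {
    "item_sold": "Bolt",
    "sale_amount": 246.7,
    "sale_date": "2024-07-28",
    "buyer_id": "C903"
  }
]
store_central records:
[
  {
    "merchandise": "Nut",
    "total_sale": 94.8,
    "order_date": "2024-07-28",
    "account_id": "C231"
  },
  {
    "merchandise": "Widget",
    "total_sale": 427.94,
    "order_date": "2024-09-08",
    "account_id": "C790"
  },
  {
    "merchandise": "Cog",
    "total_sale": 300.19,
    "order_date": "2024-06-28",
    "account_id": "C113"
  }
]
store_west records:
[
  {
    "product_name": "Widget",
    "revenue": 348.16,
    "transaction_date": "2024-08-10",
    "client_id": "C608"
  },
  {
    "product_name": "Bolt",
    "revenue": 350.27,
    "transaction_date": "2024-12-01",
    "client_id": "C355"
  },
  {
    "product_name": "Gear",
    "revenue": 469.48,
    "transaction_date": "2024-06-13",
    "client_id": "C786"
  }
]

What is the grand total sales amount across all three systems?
2496.24

Schema reconciliation - all amount fields map to sale amount:

store_east (sale_amount): 505.4
store_central (total_sale): 822.93
store_west (revenue): 1167.91

Grand total: 2496.24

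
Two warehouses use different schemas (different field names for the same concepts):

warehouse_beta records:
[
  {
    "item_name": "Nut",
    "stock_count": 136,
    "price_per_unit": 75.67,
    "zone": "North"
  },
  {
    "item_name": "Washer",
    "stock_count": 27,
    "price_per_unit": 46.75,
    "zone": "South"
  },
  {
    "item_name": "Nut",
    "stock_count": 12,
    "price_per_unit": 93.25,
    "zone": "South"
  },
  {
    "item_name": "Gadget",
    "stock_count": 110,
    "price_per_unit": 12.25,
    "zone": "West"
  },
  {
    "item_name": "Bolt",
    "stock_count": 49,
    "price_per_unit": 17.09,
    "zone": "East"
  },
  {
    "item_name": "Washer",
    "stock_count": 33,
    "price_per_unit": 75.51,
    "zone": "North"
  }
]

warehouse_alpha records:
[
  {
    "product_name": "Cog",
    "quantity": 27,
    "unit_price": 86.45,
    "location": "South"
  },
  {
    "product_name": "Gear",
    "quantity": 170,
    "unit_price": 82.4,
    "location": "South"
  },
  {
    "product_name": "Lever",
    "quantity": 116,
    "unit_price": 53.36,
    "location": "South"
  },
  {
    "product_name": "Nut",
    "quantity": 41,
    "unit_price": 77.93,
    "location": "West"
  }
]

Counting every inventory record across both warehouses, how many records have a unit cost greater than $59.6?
6

Schema mapping: "price_per_unit" (warehouse_beta) = "unit_price" (warehouse_alpha) = unit cost

Records > $59.6 in warehouse_beta: 3
Records > $59.6 in warehouse_alpha: 3

Total count: 3 + 3 = 6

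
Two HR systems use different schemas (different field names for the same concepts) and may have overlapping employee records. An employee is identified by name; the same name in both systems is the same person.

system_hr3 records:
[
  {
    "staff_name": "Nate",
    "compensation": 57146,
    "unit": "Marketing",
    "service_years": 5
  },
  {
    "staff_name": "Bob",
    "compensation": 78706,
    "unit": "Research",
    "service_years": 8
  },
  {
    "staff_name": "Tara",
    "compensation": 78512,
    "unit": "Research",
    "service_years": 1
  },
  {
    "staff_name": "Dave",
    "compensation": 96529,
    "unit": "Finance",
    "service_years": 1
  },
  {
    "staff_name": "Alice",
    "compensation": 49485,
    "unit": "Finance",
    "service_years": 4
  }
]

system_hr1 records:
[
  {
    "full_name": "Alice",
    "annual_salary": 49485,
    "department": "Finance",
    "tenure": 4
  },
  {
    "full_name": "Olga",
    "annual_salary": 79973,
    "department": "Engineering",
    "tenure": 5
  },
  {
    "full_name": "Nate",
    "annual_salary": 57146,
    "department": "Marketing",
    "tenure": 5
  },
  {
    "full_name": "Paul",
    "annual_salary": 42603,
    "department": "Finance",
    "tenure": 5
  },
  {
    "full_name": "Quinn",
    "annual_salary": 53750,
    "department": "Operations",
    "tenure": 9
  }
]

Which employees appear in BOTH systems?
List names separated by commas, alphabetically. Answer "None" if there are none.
Alice, Nate

Schema mapping: "staff_name" (system_hr3) = "full_name" (system_hr1) = employee name

Names in system_hr3: ['Alice', 'Bob', 'Dave', 'Nate', 'Tara']
Names in system_hr1: ['Alice', 'Nate', 'Olga', 'Paul', 'Quinn']

Intersection: ['Alice', 'Nate']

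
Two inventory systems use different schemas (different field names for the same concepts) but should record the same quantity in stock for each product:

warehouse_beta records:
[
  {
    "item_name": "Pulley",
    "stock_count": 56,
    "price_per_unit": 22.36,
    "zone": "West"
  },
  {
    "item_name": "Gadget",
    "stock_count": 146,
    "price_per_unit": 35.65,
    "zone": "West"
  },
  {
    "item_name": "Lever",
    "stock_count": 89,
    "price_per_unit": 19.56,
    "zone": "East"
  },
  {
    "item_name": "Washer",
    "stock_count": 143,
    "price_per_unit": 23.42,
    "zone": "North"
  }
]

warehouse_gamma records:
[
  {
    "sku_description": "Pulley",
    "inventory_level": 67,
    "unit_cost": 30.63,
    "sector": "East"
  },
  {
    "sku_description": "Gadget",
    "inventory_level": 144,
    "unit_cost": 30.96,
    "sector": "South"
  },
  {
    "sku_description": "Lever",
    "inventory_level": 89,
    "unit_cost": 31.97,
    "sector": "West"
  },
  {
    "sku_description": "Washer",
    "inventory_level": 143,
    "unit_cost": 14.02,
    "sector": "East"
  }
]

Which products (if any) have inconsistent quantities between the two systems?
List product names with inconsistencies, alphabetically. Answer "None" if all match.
Gadget, Pulley

Schema mappings:
- "item_name" (warehouse_beta) = "sku_description" (warehouse_gamma) = product name
- "stock_count" (warehouse_beta) = "inventory_level" (warehouse_gamma) = quantity

Comparison:
  Pulley: 56 vs 67 - MISMATCH
  Gadget: 146 vs 144 - MISMATCH
  Lever: 89 vs 89 - MATCH
  Washer: 143 vs 143 - MATCH

Products with inconsistencies: Gadget, Pulley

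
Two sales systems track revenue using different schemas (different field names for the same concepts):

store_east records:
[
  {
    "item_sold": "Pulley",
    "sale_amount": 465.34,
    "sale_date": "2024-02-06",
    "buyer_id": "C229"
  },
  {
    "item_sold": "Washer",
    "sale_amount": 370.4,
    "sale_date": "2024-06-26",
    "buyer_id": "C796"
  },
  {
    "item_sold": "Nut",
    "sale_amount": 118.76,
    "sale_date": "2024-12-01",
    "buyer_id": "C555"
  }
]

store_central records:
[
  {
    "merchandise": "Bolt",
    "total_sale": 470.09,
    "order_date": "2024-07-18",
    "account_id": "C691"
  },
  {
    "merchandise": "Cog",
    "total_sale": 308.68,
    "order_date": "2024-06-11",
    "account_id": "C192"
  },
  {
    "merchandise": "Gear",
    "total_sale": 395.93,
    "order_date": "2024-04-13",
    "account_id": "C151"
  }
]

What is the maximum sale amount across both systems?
470.09

Reconcile: "sale_amount" (store_east) = "total_sale" (store_central) = sale amount

Maximum in store_east: 465.34
Maximum in store_central: 470.09

Overall maximum: max(465.34, 470.09) = 470.09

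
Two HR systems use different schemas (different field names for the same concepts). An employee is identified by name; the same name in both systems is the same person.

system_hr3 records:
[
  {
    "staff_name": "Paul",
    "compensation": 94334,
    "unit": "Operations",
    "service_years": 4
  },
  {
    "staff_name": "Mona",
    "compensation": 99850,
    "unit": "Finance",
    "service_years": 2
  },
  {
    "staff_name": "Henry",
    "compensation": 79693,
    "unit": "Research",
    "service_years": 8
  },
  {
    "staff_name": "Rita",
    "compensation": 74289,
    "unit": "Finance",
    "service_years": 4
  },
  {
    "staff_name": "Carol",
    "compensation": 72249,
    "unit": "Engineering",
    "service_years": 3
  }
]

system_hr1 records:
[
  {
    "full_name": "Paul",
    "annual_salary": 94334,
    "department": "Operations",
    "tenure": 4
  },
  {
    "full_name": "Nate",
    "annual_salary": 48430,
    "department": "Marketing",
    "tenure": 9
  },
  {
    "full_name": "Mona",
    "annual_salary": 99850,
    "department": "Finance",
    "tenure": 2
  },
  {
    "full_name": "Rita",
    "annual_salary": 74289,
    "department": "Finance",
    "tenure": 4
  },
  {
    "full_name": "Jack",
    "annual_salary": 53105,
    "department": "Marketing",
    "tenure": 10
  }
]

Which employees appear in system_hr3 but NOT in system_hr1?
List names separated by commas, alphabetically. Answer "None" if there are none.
Carol, Henry

Schema mapping: "staff_name" (system_hr3) = "full_name" (system_hr1) = employee name

Names in system_hr3: ['Carol', 'Henry', 'Mona', 'Paul', 'Rita']
Names in system_hr1: ['Jack', 'Mona', 'Nate', 'Paul', 'Rita']

In system_hr3 but not system_hr1: ['Carol', 'Henry']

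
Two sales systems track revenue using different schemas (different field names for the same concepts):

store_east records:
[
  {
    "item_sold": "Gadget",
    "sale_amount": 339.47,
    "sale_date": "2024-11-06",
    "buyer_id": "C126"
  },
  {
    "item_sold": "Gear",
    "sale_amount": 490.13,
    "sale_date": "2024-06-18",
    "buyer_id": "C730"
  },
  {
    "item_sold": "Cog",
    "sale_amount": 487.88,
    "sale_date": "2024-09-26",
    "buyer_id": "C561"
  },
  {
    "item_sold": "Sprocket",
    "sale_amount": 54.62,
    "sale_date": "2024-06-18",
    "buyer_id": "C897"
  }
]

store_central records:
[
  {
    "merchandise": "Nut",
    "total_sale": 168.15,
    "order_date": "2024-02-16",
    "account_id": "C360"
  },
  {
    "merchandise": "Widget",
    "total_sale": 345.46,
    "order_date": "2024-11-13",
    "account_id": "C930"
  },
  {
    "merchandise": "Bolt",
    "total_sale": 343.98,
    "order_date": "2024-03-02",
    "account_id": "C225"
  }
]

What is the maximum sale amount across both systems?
490.13

Reconcile: "sale_amount" (store_east) = "total_sale" (store_central) = sale amount

Maximum in store_east: 490.13
Maximum in store_central: 345.46

Overall maximum: max(490.13, 345.46) = 490.13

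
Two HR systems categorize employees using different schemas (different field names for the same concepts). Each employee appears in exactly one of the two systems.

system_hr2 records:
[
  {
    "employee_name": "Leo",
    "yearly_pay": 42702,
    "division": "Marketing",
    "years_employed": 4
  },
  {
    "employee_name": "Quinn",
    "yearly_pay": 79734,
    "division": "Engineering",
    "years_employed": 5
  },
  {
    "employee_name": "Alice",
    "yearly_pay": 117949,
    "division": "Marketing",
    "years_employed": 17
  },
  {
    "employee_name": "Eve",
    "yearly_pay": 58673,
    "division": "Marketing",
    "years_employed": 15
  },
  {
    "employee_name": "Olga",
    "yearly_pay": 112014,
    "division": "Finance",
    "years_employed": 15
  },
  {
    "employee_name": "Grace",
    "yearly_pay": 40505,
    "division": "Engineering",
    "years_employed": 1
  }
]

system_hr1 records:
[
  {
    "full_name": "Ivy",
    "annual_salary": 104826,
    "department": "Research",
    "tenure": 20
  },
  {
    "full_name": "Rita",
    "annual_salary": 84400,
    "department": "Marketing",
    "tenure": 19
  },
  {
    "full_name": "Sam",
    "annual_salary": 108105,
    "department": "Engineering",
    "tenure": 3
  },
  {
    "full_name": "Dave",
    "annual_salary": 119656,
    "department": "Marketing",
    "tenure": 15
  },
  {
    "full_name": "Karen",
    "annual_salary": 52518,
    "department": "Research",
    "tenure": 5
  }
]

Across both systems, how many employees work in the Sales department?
0

Schema mapping: "division" (system_hr2) = "department" (system_hr1) = department

Sales employees in system_hr2: 0
Sales employees in system_hr1: 0

Total in Sales: 0 + 0 = 0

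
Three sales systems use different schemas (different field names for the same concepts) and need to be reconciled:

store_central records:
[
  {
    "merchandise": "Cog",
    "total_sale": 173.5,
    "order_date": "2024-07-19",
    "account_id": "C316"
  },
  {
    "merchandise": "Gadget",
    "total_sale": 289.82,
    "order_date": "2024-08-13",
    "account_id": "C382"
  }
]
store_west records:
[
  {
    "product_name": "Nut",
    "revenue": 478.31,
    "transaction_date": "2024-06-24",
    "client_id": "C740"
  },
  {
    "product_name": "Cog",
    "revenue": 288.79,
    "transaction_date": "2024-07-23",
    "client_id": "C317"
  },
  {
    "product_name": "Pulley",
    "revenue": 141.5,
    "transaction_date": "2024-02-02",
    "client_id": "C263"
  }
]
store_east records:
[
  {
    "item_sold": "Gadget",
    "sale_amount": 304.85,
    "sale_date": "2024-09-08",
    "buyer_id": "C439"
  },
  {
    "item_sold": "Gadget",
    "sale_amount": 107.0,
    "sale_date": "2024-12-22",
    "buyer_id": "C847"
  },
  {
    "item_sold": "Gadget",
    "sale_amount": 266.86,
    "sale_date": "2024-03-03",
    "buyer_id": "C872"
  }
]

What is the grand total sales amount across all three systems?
2050.63

Schema reconciliation - all amount fields map to sale amount:

store_central (total_sale): 463.32
store_west (revenue): 908.6
store_east (sale_amount): 678.71

Grand total: 2050.63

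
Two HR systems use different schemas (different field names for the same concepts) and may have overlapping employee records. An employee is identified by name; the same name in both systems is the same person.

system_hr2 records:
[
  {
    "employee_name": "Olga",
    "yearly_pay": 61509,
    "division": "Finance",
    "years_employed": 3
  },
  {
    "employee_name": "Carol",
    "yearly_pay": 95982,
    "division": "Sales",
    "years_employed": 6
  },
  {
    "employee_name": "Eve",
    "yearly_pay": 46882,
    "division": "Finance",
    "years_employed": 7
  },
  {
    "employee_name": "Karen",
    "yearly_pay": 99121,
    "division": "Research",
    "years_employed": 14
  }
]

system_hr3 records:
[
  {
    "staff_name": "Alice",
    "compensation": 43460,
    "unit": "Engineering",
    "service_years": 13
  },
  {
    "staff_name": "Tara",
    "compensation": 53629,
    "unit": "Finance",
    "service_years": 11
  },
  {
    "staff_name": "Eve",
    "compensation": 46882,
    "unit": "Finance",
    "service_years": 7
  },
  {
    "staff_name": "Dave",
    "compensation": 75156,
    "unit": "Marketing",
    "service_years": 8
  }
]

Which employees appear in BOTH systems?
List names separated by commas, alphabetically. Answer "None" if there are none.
Eve

Schema mapping: "employee_name" (system_hr2) = "staff_name" (system_hr3) = employee name

Names in system_hr2: ['Carol', 'Eve', 'Karen', 'Olga']
Names in system_hr3: ['Alice', 'Dave', 'Eve', 'Tara']

Intersection: ['Eve']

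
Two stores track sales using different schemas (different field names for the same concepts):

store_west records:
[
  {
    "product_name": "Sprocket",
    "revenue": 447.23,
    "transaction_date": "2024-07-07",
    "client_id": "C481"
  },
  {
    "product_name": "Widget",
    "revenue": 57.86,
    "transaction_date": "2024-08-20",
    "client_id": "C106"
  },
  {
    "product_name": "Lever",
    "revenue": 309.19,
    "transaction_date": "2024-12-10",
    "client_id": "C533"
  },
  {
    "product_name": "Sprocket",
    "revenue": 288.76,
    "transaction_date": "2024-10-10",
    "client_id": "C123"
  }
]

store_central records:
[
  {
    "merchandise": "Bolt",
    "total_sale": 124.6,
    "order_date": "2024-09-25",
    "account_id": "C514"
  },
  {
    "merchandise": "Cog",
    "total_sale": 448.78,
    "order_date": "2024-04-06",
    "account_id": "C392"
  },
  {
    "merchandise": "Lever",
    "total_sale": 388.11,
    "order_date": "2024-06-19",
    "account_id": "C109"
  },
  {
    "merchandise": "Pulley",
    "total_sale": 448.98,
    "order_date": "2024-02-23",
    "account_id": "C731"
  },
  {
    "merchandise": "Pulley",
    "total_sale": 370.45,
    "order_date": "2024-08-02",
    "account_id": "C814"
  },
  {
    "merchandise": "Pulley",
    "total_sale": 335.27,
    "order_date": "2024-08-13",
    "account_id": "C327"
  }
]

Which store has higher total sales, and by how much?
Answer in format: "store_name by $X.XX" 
store_central by $1013.15

Schema mapping: "revenue" (store_west) = "total_sale" (store_central) = sale amount

Total for store_west: 1103.04
Total for store_central: 2116.19

Difference: |1103.04 - 2116.19| = 1013.15
store_central has higher sales by $1013.15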